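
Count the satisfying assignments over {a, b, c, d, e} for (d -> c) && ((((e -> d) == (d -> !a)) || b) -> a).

14

Initial set: {T ((d -> c) && ((((e -> d) == (d -> !a)) || b) -> a))}.
T ((d -> c) && ((((e -> d) == (d -> !a)) || b) -> a)): α-rule — add T (d -> c), T ((((e -> d) == (d -> !a)) || b) -> a).
T (d -> c): β-rule — branch into F d  //  T c.
  branch 1 (add F d):
    T ((((e -> d) == (d -> !a)) || b) -> a): β-rule — branch into F (((e -> d) == (d -> !a)) || b)  //  T a.
      branch 1.1 (add F (((e -> d) == (d -> !a)) || b)):
        F (((e -> d) == (d -> !a)) || b): α-rule — add F ((e -> d) == (d -> !a)), F b.
        F ((e -> d) == (d -> !a)): β-rule — branch into T (e -> d), F (d -> !a)  //  F (e -> d), T (d -> !a).
          branch 1.1.1 (add T (e -> d), F (d -> !a)):
            F (d -> !a): α-rule — add T d, F !a.
            × closes — contains both d and !d.
          branch 1.1.2 (add F (e -> d), T (d -> !a)):
            F (e -> d): α-rule — add T e, F d.
            T (d -> !a): β-rule — branch into F d  //  T !a.
              branch 1.1.2.1 (add F d):
                ○ open, literals {b=F, d=F, e=T}.
              branch 1.1.2.2 (add T !a):
                ○ open, literals {a=F, b=F, d=F, e=T}.
      branch 1.2 (add T a):
        ○ open, literals {a=T, d=F}.
  branch 2 (add T c):
    T ((((e -> d) == (d -> !a)) || b) -> a): β-rule — branch into F (((e -> d) == (d -> !a)) || b)  //  T a.
      branch 2.1 (add F (((e -> d) == (d -> !a)) || b)):
        F (((e -> d) == (d -> !a)) || b): α-rule — add F ((e -> d) == (d -> !a)), F b.
        F ((e -> d) == (d -> !a)): β-rule — branch into T (e -> d), F (d -> !a)  //  F (e -> d), T (d -> !a).
          branch 2.1.1 (add T (e -> d), F (d -> !a)):
            F (d -> !a): α-rule — add T d, F !a.
            T (e -> d): β-rule — branch into F e  //  T d.
              branch 2.1.1.1 (add F e):
                ○ open, literals {a=T, b=F, c=T, d=T, e=F}.
              branch 2.1.1.2 (add T d):
                ○ open, literals {a=T, b=F, c=T, d=T}.
          branch 2.1.2 (add F (e -> d), T (d -> !a)):
            F (e -> d): α-rule — add T e, F d.
            T (d -> !a): β-rule — branch into F d  //  T !a.
              branch 2.1.2.1 (add F d):
                ○ open, literals {b=F, c=T, d=F, e=T}.
              branch 2.1.2.2 (add T !a):
                ○ open, literals {a=F, b=F, c=T, d=F, e=T}.
      branch 2.2 (add T a):
        ○ open, literals {a=T, c=T}.
1 branch closed, 8 open.
Each open branch fixes some atoms; the unmentioned ones are free. Counting distinct full assignments: branch {b=F, d=F, e=T} (a, c) contributes 4 new; branch {a=F, b=F, d=F, e=T} (c) contributes 0 new; branch {a=T, d=F} (b, c, e) contributes 6 new; branch {a=T, b=F, c=T, d=T, e=F} (none free) contributes 1 new; branch {a=T, b=F, c=T, d=T} (e) contributes 1 new; branch {b=F, c=T, d=F, e=T} (a) contributes 0 new; branch {a=F, b=F, c=T, d=F, e=T} (none free) contributes 0 new; branch {a=T, c=T} (b, d, e) contributes 2 new. Total: 14.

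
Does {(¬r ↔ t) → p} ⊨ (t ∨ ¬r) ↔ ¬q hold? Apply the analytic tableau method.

Initial set: {((¬r ↔ t) → p); ¬((t ∨ ¬r) ↔ ¬q)}.
((¬r ↔ t) → p): β-rule — branch into ¬(¬r ↔ t)  //  p.
  branch 1 (add ¬(¬r ↔ t)):
    ¬((t ∨ ¬r) ↔ ¬q): β-rule — branch into (t ∨ ¬r), ¬¬q  //  ¬(t ∨ ¬r), ¬q.
      branch 1.1 (add (t ∨ ¬r), ¬¬q):
        ¬(¬r ↔ t): β-rule — branch into ¬r, ¬t  //  ¬¬r, t.
          branch 1.1.1 (add ¬r, ¬t):
            (t ∨ ¬r): β-rule — branch into t  //  ¬r.
              branch 1.1.1.1 (add t):
                × closes — contains both t and ¬t.
              branch 1.1.1.2 (add ¬r):
                ○ open, literals {q=1, r=0, t=0}.
          branch 1.1.2 (add ¬¬r, t):
            (t ∨ ¬r): β-rule — branch into t  //  ¬r.
              branch 1.1.2.1 (add t):
                ○ open, literals {q=1, r=1, t=1}.
              branch 1.1.2.2 (add ¬r):
                × closes — contains both r and ¬r.
      branch 1.2 (add ¬(t ∨ ¬r), ¬q):
        ¬(t ∨ ¬r): α-rule — add ¬t, ¬¬r.
        ¬(¬r ↔ t): β-rule — branch into ¬r, ¬t  //  ¬¬r, t.
          branch 1.2.1 (add ¬r, ¬t):
            × closes — contains both r and ¬r.
          branch 1.2.2 (add ¬¬r, t):
            × closes — contains both t and ¬t.
  branch 2 (add p):
    ¬((t ∨ ¬r) ↔ ¬q): β-rule — branch into (t ∨ ¬r), ¬¬q  //  ¬(t ∨ ¬r), ¬q.
      branch 2.1 (add (t ∨ ¬r), ¬¬q):
        (t ∨ ¬r): β-rule — branch into t  //  ¬r.
          branch 2.1.1 (add t):
            ○ open, literals {p=1, q=1, t=1}.
          branch 2.1.2 (add ¬r):
            ○ open, literals {p=1, q=1, r=0}.
      branch 2.2 (add ¬(t ∨ ¬r), ¬q):
        ¬(t ∨ ¬r): α-rule — add ¬t, ¬¬r.
        ○ open, literals {p=1, q=0, r=1, t=0}.
4 branches closed, 5 open.
An open branch gives a countermodel: q=1, r=0, t=0 (unmentioned atoms arbitrary); the premises hold there but the conclusion fails.

No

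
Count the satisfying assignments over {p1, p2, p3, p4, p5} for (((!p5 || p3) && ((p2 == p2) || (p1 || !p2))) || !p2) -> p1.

18

Initial set: {((((!p5 || p3) && ((p2 == p2) || (p1 || !p2))) || !p2) -> p1)}.
((((!p5 || p3) && ((p2 == p2) || (p1 || !p2))) || !p2) -> p1): β-rule — branch into !(((!p5 || p3) && ((p2 == p2) || (p1 || !p2))) || !p2)  //  p1.
  branch 1 (add !(((!p5 || p3) && ((p2 == p2) || (p1 || !p2))) || !p2)):
    !(((!p5 || p3) && ((p2 == p2) || (p1 || !p2))) || !p2): α-rule — add !((!p5 || p3) && ((p2 == p2) || (p1 || !p2))), !!p2.
    !((!p5 || p3) && ((p2 == p2) || (p1 || !p2))): β-rule — branch into !(!p5 || p3)  //  !((p2 == p2) || (p1 || !p2)).
      branch 1.1 (add !(!p5 || p3)):
        !(!p5 || p3): α-rule — add !!p5, !p3.
        ○ open, literals {p2=T, p3=F, p5=T}.
      branch 1.2 (add !((p2 == p2) || (p1 || !p2))):
        !((p2 == p2) || (p1 || !p2)): α-rule — add !(p2 == p2), !(p1 || !p2).
        !(p1 || !p2): α-rule — add !p1, !!p2.
        !(p2 == p2): β-rule — branch into p2, !p2  //  !p2, p2.
          branch 1.2.1 (add p2, !p2):
            × closes — contains both p2 and !p2.
          branch 1.2.2 (add !p2, p2):
            × closes — contains both p2 and !p2.
  branch 2 (add p1):
    ○ open, literals {p1=T}.
2 branches closed, 2 open.
Each open branch fixes some atoms; the unmentioned ones are free. Counting distinct full assignments: branch {p2=T, p3=F, p5=T} (p1, p4) contributes 4 new; branch {p1=T} (p2, p3, p4, p5) contributes 14 new. Total: 18.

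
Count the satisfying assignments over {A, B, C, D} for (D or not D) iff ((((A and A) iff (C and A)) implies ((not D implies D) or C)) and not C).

6

Initial set: {((D or not D) iff ((((A and A) iff (C and A)) implies ((not D implies D) or C)) and not C))}.
((D or not D) iff ((((A and A) iff (C and A)) implies ((not D implies D) or C)) and not C)): β-rule — branch into (D or not D), ((((A and A) iff (C and A)) implies ((not D implies D) or C)) and not C)  //  not (D or not D), not ((((A and A) iff (C and A)) implies ((not D implies D) or C)) and not C).
  branch 1 (add (D or not D), ((((A and A) iff (C and A)) implies ((not D implies D) or C)) and not C)):
    ((((A and A) iff (C and A)) implies ((not D implies D) or C)) and not C): α-rule — add (((A and A) iff (C and A)) implies ((not D implies D) or C)), not C.
    (D or not D): β-rule — branch into D  //  not D.
      branch 1.1 (add D):
        (((A and A) iff (C and A)) implies ((not D implies D) or C)): β-rule — branch into not ((A and A) iff (C and A))  //  ((not D implies D) or C).
          branch 1.1.1 (add not ((A and A) iff (C and A))):
            not ((A and A) iff (C and A)): β-rule — branch into (A and A), not (C and A)  //  not (A and A), (C and A).
              branch 1.1.1.1 (add (A and A), not (C and A)):
                (A and A): α-rule — add A, A.
                not (C and A): β-rule — branch into not C  //  not A.
                  branch 1.1.1.1.1 (add not C):
                    ○ open, literals {A=true, C=false, D=true}.
                  branch 1.1.1.1.2 (add not A):
                    × closes — contains both A and not A.
              branch 1.1.1.2 (add not (A and A), (C and A)):
                (C and A): α-rule — add C, A.
                × closes — contains both C and not C.
          branch 1.1.2 (add ((not D implies D) or C)):
            ((not D implies D) or C): β-rule — branch into (not D implies D)  //  C.
              branch 1.1.2.1 (add (not D implies D)):
                (not D implies D): β-rule — branch into not not D  //  D.
                  branch 1.1.2.1.1 (add not not D):
                    ○ open, literals {C=false, D=true}.
                  branch 1.1.2.1.2 (add D):
                    ○ open, literals {C=false, D=true}.
              branch 1.1.2.2 (add C):
                × closes — contains both C and not C.
      branch 1.2 (add not D):
        (((A and A) iff (C and A)) implies ((not D implies D) or C)): β-rule — branch into not ((A and A) iff (C and A))  //  ((not D implies D) or C).
          branch 1.2.1 (add not ((A and A) iff (C and A))):
            not ((A and A) iff (C and A)): β-rule — branch into (A and A), not (C and A)  //  not (A and A), (C and A).
              branch 1.2.1.1 (add (A and A), not (C and A)):
                (A and A): α-rule — add A, A.
                not (C and A): β-rule — branch into not C  //  not A.
                  branch 1.2.1.1.1 (add not C):
                    ○ open, literals {A=true, C=false, D=false}.
                  branch 1.2.1.1.2 (add not A):
                    × closes — contains both A and not A.
              branch 1.2.1.2 (add not (A and A), (C and A)):
                (C and A): α-rule — add C, A.
                × closes — contains both C and not C.
          branch 1.2.2 (add ((not D implies D) or C)):
            ((not D implies D) or C): β-rule — branch into (not D implies D)  //  C.
              branch 1.2.2.1 (add (not D implies D)):
                (not D implies D): β-rule — branch into not not D  //  D.
                  branch 1.2.2.1.1 (add not not D):
                    × closes — contains both D and not D.
                  branch 1.2.2.1.2 (add D):
                    × closes — contains both D and not D.
              branch 1.2.2.2 (add C):
                × closes — contains both C and not C.
  branch 2 (add not (D or not D), not ((((A and A) iff (C and A)) implies ((not D implies D) or C)) and not C)):
    not (D or not D): α-rule — add not D, not not D.
    × closes — contains both D and not D.
9 branches closed, 4 open.
Each open branch fixes some atoms; the unmentioned ones are free. Counting distinct full assignments: branch {A=true, C=false, D=true} (B) contributes 2 new; branch {C=false, D=true} (A, B) contributes 2 new; branch {C=false, D=true} (A, B) contributes 0 new; branch {A=true, C=false, D=false} (B) contributes 2 new. Total: 6.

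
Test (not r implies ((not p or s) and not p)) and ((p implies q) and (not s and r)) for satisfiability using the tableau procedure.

Satisfiable

Initial set: {((not r implies ((not p or s) and not p)) and ((p implies q) and (not s and r)))}.
((not r implies ((not p or s) and not p)) and ((p implies q) and (not s and r))): α-rule — add (not r implies ((not p or s) and not p)), ((p implies q) and (not s and r)).
((p implies q) and (not s and r)): α-rule — add (p implies q), (not s and r).
(not s and r): α-rule — add not s, r.
(not r implies ((not p or s) and not p)): β-rule — branch into not not r  //  ((not p or s) and not p).
  branch 1 (add not not r):
    (p implies q): β-rule — branch into not p  //  q.
      branch 1.1 (add not p):
        ○ open, literals {p=0, r=1, s=0}.
      branch 1.2 (add q):
        ○ open, literals {q=1, r=1, s=0}.
  branch 2 (add ((not p or s) and not p)):
    ((not p or s) and not p): α-rule — add (not p or s), not p.
    (p implies q): β-rule — branch into not p  //  q.
      branch 2.1 (add not p):
        (not p or s): β-rule — branch into not p  //  s.
          branch 2.1.1 (add not p):
            ○ open, literals {p=0, r=1, s=0}.
          branch 2.1.2 (add s):
            × closes — contains both s and not s.
      branch 2.2 (add q):
        (not p or s): β-rule — branch into not p  //  s.
          branch 2.2.1 (add not p):
            ○ open, literals {p=0, q=1, r=1, s=0}.
          branch 2.2.2 (add s):
            × closes — contains both s and not s.
2 branches closed, 4 open.
An open branch gives a satisfying assignment: p=0, r=1, s=0.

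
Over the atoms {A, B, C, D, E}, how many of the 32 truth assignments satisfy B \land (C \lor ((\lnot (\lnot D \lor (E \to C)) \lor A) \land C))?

Initial set: {(B \land (C \lor ((\lnot (\lnot D \lor (E \to C)) \lor A) \land C)))}.
(B \land (C \lor ((\lnot (\lnot D \lor (E \to C)) \lor A) \land C))): α-rule — add B, (C \lor ((\lnot (\lnot D \lor (E \to C)) \lor A) \land C)).
(C \lor ((\lnot (\lnot D \lor (E \to C)) \lor A) \land C)): β-rule — branch into C  //  ((\lnot (\lnot D \lor (E \to C)) \lor A) \land C).
  branch 1 (add C):
    ○ open, literals {B=true, C=true}.
  branch 2 (add ((\lnot (\lnot D \lor (E \to C)) \lor A) \land C)):
    ((\lnot (\lnot D \lor (E \to C)) \lor A) \land C): α-rule — add (\lnot (\lnot D \lor (E \to C)) \lor A), C.
    (\lnot (\lnot D \lor (E \to C)) \lor A): β-rule — branch into \lnot (\lnot D \lor (E \to C))  //  A.
      branch 2.1 (add \lnot (\lnot D \lor (E \to C))):
        \lnot (\lnot D \lor (E \to C)): α-rule — add \lnot \lnot D, \lnot (E \to C).
        \lnot (E \to C): α-rule — add E, \lnot C.
        × closes — contains both C and \lnot C.
      branch 2.2 (add A):
        ○ open, literals {A=true, B=true, C=true}.
1 branch closed, 2 open.
Each open branch fixes some atoms; the unmentioned ones are free. Counting distinct full assignments: branch {B=true, C=true} (A, D, E) contributes 8 new; branch {A=true, B=true, C=true} (D, E) contributes 0 new. Total: 8.

8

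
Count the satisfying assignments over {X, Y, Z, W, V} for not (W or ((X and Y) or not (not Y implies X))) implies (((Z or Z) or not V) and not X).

Initial set: {(not (W or ((X and Y) or not (not Y implies X))) implies (((Z or Z) or not V) and not X))}.
(not (W or ((X and Y) or not (not Y implies X))) implies (((Z or Z) or not V) and not X)): β-rule — branch into not not (W or ((X and Y) or not (not Y implies X)))  //  (((Z or Z) or not V) and not X).
  branch 1 (add not not (W or ((X and Y) or not (not Y implies X)))):
    not not (W or ((X and Y) or not (not Y implies X))): β-rule — branch into W  //  ((X and Y) or not (not Y implies X)).
      branch 1.1 (add W):
        ○ open, literals {W=T}.
      branch 1.2 (add ((X and Y) or not (not Y implies X))):
        ((X and Y) or not (not Y implies X)): β-rule — branch into (X and Y)  //  not (not Y implies X).
          branch 1.2.1 (add (X and Y)):
            (X and Y): α-rule — add X, Y.
            ○ open, literals {X=T, Y=T}.
          branch 1.2.2 (add not (not Y implies X)):
            not (not Y implies X): α-rule — add not Y, not X.
            ○ open, literals {X=F, Y=F}.
  branch 2 (add (((Z or Z) or not V) and not X)):
    (((Z or Z) or not V) and not X): α-rule — add ((Z or Z) or not V), not X.
    ((Z or Z) or not V): β-rule — branch into (Z or Z)  //  not V.
      branch 2.1 (add (Z or Z)):
        (Z or Z): β-rule — branch into Z  //  Z.
          branch 2.1.1 (add Z):
            ○ open, literals {X=F, Z=T}.
          branch 2.1.2 (add Z):
            ○ open, literals {X=F, Z=T}.
      branch 2.2 (add not V):
        ○ open, literals {V=F, X=F}.
0 branches closed, 6 open.
Each open branch fixes some atoms; the unmentioned ones are free. Counting distinct full assignments: branch {W=T} (X, Y, Z, V) contributes 16 new; branch {X=T, Y=T} (Z, W, V) contributes 4 new; branch {X=F, Y=F} (Z, W, V) contributes 4 new; branch {X=F, Z=T} (Y, W, V) contributes 2 new; branch {X=F, Z=T} (Y, W, V) contributes 0 new; branch {V=F, X=F} (Y, Z, W) contributes 1 new. Total: 27.

27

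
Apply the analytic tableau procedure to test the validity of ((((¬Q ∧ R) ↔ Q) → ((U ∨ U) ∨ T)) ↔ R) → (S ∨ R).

Assume the negation and expand:
Initial set: {¬(((((¬Q ∧ R) ↔ Q) → ((U ∨ U) ∨ T)) ↔ R) → (S ∨ R))}.
¬(((((¬Q ∧ R) ↔ Q) → ((U ∨ U) ∨ T)) ↔ R) → (S ∨ R)): α-rule — add ((((¬Q ∧ R) ↔ Q) → ((U ∨ U) ∨ T)) ↔ R), ¬(S ∨ R).
¬(S ∨ R): α-rule — add ¬S, ¬R.
((((¬Q ∧ R) ↔ Q) → ((U ∨ U) ∨ T)) ↔ R): β-rule — branch into (((¬Q ∧ R) ↔ Q) → ((U ∨ U) ∨ T)), R  //  ¬(((¬Q ∧ R) ↔ Q) → ((U ∨ U) ∨ T)), ¬R.
  branch 1 (add (((¬Q ∧ R) ↔ Q) → ((U ∨ U) ∨ T)), R):
    × closes — contains both R and ¬R.
  branch 2 (add ¬(((¬Q ∧ R) ↔ Q) → ((U ∨ U) ∨ T)), ¬R):
    ¬(((¬Q ∧ R) ↔ Q) → ((U ∨ U) ∨ T)): α-rule — add ((¬Q ∧ R) ↔ Q), ¬((U ∨ U) ∨ T).
    ¬((U ∨ U) ∨ T): α-rule — add ¬(U ∨ U), ¬T.
    ¬(U ∨ U): α-rule — add ¬U, ¬U.
    ((¬Q ∧ R) ↔ Q): β-rule — branch into (¬Q ∧ R), Q  //  ¬(¬Q ∧ R), ¬Q.
      branch 2.1 (add (¬Q ∧ R), Q):
        (¬Q ∧ R): α-rule — add ¬Q, R.
        × closes — contains both Q and ¬Q.
      branch 2.2 (add ¬(¬Q ∧ R), ¬Q):
        ¬(¬Q ∧ R): β-rule — branch into ¬¬Q  //  ¬R.
          branch 2.2.1 (add ¬¬Q):
            × closes — contains both Q and ¬Q.
          branch 2.2.2 (add ¬R):
            ○ open, literals {Q=0, R=0, S=0, T=0, U=0}.
3 branches closed, 1 open.
An open branch gives a countermodel: Q=0, R=0, S=0, T=0, U=0 (unmentioned atoms arbitrary); under it the original formula is false.

Not valid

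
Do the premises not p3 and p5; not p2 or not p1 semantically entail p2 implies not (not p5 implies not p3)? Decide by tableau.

No

Initial set: {(not p3 and p5); (not p2 or not p1); not (p2 implies not (not p5 implies not p3))}.
(not p3 and p5): α-rule — add not p3, p5.
not (p2 implies not (not p5 implies not p3)): α-rule — add p2, not not (not p5 implies not p3).
(not p2 or not p1): β-rule — branch into not p2  //  not p1.
  branch 1 (add not p2):
    × closes — contains both p2 and not p2.
  branch 2 (add not p1):
    not not (not p5 implies not p3): β-rule — branch into not not p5  //  not p3.
      branch 2.1 (add not not p5):
        ○ open, literals {p1=false, p2=true, p3=false, p5=true}.
      branch 2.2 (add not p3):
        ○ open, literals {p1=false, p2=true, p3=false, p5=true}.
1 branch closed, 2 open.
An open branch gives a countermodel: p1=false, p2=true, p3=false, p5=true (unmentioned atoms arbitrary); the premises hold there but the conclusion fails.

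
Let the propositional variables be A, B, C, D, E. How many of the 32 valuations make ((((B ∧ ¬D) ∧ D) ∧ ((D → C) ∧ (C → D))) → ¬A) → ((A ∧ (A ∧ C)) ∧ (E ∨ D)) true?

6

Initial set: {(((((B ∧ ¬D) ∧ D) ∧ ((D → C) ∧ (C → D))) → ¬A) → ((A ∧ (A ∧ C)) ∧ (E ∨ D)))}.
(((((B ∧ ¬D) ∧ D) ∧ ((D → C) ∧ (C → D))) → ¬A) → ((A ∧ (A ∧ C)) ∧ (E ∨ D))): β-rule — branch into ¬((((B ∧ ¬D) ∧ D) ∧ ((D → C) ∧ (C → D))) → ¬A)  //  ((A ∧ (A ∧ C)) ∧ (E ∨ D)).
  branch 1 (add ¬((((B ∧ ¬D) ∧ D) ∧ ((D → C) ∧ (C → D))) → ¬A)):
    ¬((((B ∧ ¬D) ∧ D) ∧ ((D → C) ∧ (C → D))) → ¬A): α-rule — add (((B ∧ ¬D) ∧ D) ∧ ((D → C) ∧ (C → D))), ¬¬A.
    (((B ∧ ¬D) ∧ D) ∧ ((D → C) ∧ (C → D))): α-rule — add ((B ∧ ¬D) ∧ D), ((D → C) ∧ (C → D)).
    ((B ∧ ¬D) ∧ D): α-rule — add (B ∧ ¬D), D.
    ((D → C) ∧ (C → D)): α-rule — add (D → C), (C → D).
    (B ∧ ¬D): α-rule — add B, ¬D.
    × closes — contains both D and ¬D.
  branch 2 (add ((A ∧ (A ∧ C)) ∧ (E ∨ D))):
    ((A ∧ (A ∧ C)) ∧ (E ∨ D)): α-rule — add (A ∧ (A ∧ C)), (E ∨ D).
    (A ∧ (A ∧ C)): α-rule — add A, (A ∧ C).
    (A ∧ C): α-rule — add A, C.
    (E ∨ D): β-rule — branch into E  //  D.
      branch 2.1 (add E):
        ○ open, literals {A=true, C=true, E=true}.
      branch 2.2 (add D):
        ○ open, literals {A=true, C=true, D=true}.
1 branch closed, 2 open.
Each open branch fixes some atoms; the unmentioned ones are free. Counting distinct full assignments: branch {A=true, C=true, E=true} (B, D) contributes 4 new; branch {A=true, C=true, D=true} (B, E) contributes 2 new. Total: 6.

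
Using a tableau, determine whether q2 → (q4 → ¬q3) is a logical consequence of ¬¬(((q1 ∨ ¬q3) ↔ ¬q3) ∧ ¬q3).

Yes

Initial set: {¬¬(((q1 ∨ ¬q3) ↔ ¬q3) ∧ ¬q3); ¬(q2 → (q4 → ¬q3))}.
¬¬(((q1 ∨ ¬q3) ↔ ¬q3) ∧ ¬q3): drop double negation, giving (((q1 ∨ ¬q3) ↔ ¬q3) ∧ ¬q3).
¬(q2 → (q4 → ¬q3)): α-rule — add q2, ¬(q4 → ¬q3).
(((q1 ∨ ¬q3) ↔ ¬q3) ∧ ¬q3): α-rule — add ((q1 ∨ ¬q3) ↔ ¬q3), ¬q3.
¬(q4 → ¬q3): α-rule — add q4, ¬¬q3.
× closes — contains both q3 and ¬q3.
All 1 branch closes.
Every branch closed, so the premises entail the conclusion.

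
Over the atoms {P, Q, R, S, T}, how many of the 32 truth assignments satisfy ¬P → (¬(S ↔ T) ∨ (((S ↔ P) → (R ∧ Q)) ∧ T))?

Initial set: {(¬P → (¬(S ↔ T) ∨ (((S ↔ P) → (R ∧ Q)) ∧ T)))}.
(¬P → (¬(S ↔ T) ∨ (((S ↔ P) → (R ∧ Q)) ∧ T))): β-rule — branch into ¬¬P  //  (¬(S ↔ T) ∨ (((S ↔ P) → (R ∧ Q)) ∧ T)).
  branch 1 (add ¬¬P):
    ○ open, literals {P=1}.
  branch 2 (add (¬(S ↔ T) ∨ (((S ↔ P) → (R ∧ Q)) ∧ T))):
    (¬(S ↔ T) ∨ (((S ↔ P) → (R ∧ Q)) ∧ T)): β-rule — branch into ¬(S ↔ T)  //  (((S ↔ P) → (R ∧ Q)) ∧ T).
      branch 2.1 (add ¬(S ↔ T)):
        ¬(S ↔ T): β-rule — branch into S, ¬T  //  ¬S, T.
          branch 2.1.1 (add S, ¬T):
            ○ open, literals {S=1, T=0}.
          branch 2.1.2 (add ¬S, T):
            ○ open, literals {S=0, T=1}.
      branch 2.2 (add (((S ↔ P) → (R ∧ Q)) ∧ T)):
        (((S ↔ P) → (R ∧ Q)) ∧ T): α-rule — add ((S ↔ P) → (R ∧ Q)), T.
        ((S ↔ P) → (R ∧ Q)): β-rule — branch into ¬(S ↔ P)  //  (R ∧ Q).
          branch 2.2.1 (add ¬(S ↔ P)):
            ¬(S ↔ P): β-rule — branch into S, ¬P  //  ¬S, P.
              branch 2.2.1.1 (add S, ¬P):
                ○ open, literals {P=0, S=1, T=1}.
              branch 2.2.1.2 (add ¬S, P):
                ○ open, literals {P=1, S=0, T=1}.
          branch 2.2.2 (add (R ∧ Q)):
            (R ∧ Q): α-rule — add R, Q.
            ○ open, literals {Q=1, R=1, T=1}.
0 branches closed, 6 open.
Each open branch fixes some atoms; the unmentioned ones are free. Counting distinct full assignments: branch {P=1} (Q, R, S, T) contributes 16 new; branch {S=1, T=0} (P, Q, R) contributes 4 new; branch {S=0, T=1} (P, Q, R) contributes 4 new; branch {P=0, S=1, T=1} (Q, R) contributes 4 new; branch {P=1, S=0, T=1} (Q, R) contributes 0 new; branch {Q=1, R=1, T=1} (P, S) contributes 0 new. Total: 28.

28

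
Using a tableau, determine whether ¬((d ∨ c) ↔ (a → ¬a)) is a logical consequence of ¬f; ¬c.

No

Initial set: {¬f; ¬c; ¬¬((d ∨ c) ↔ (a → ¬a))}.
¬¬((d ∨ c) ↔ (a → ¬a)): β-rule — branch into (d ∨ c), (a → ¬a)  //  ¬(d ∨ c), ¬(a → ¬a).
  branch 1 (add (d ∨ c), (a → ¬a)):
    (d ∨ c): β-rule — branch into d  //  c.
      branch 1.1 (add d):
        (a → ¬a): β-rule — branch into ¬a  //  ¬a.
          branch 1.1.1 (add ¬a):
            ○ open, literals {a=0, c=0, d=1, f=0}.
          branch 1.1.2 (add ¬a):
            ○ open, literals {a=0, c=0, d=1, f=0}.
      branch 1.2 (add c):
        × closes — contains both c and ¬c.
  branch 2 (add ¬(d ∨ c), ¬(a → ¬a)):
    ¬(d ∨ c): α-rule — add ¬d, ¬c.
    ¬(a → ¬a): α-rule — add a, ¬¬a.
    ○ open, literals {a=1, c=0, d=0, f=0}.
1 branch closed, 3 open.
An open branch gives a countermodel: a=0, c=0, d=1, f=0 (unmentioned atoms arbitrary); the premises hold there but the conclusion fails.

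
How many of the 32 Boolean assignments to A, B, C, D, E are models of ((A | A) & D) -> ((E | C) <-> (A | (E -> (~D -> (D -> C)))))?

Initial set: {(((A | A) & D) -> ((E | C) <-> (A | (E -> (~D -> (D -> C))))))}.
(((A | A) & D) -> ((E | C) <-> (A | (E -> (~D -> (D -> C)))))): β-rule — branch into ~((A | A) & D)  //  ((E | C) <-> (A | (E -> (~D -> (D -> C))))).
  branch 1 (add ~((A | A) & D)):
    ~((A | A) & D): β-rule — branch into ~(A | A)  //  ~D.
      branch 1.1 (add ~(A | A)):
        ~(A | A): α-rule — add ~A, ~A.
        ○ open, literals {A=false}.
      branch 1.2 (add ~D):
        ○ open, literals {D=false}.
  branch 2 (add ((E | C) <-> (A | (E -> (~D -> (D -> C)))))):
    ((E | C) <-> (A | (E -> (~D -> (D -> C))))): β-rule — branch into (E | C), (A | (E -> (~D -> (D -> C))))  //  ~(E | C), ~(A | (E -> (~D -> (D -> C)))).
      branch 2.1 (add (E | C), (A | (E -> (~D -> (D -> C))))):
        (E | C): β-rule — branch into E  //  C.
          branch 2.1.1 (add E):
            (A | (E -> (~D -> (D -> C)))): β-rule — branch into A  //  (E -> (~D -> (D -> C))).
              branch 2.1.1.1 (add A):
                ○ open, literals {A=true, E=true}.
              branch 2.1.1.2 (add (E -> (~D -> (D -> C)))):
                (E -> (~D -> (D -> C))): β-rule — branch into ~E  //  (~D -> (D -> C)).
                  branch 2.1.1.2.1 (add ~E):
                    × closes — contains both E and ~E.
                  branch 2.1.1.2.2 (add (~D -> (D -> C))):
                    (~D -> (D -> C)): β-rule — branch into ~~D  //  (D -> C).
                      branch 2.1.1.2.2.1 (add ~~D):
                        ○ open, literals {D=true, E=true}.
                      branch 2.1.1.2.2.2 (add (D -> C)):
                        (D -> C): β-rule — branch into ~D  //  C.
                          branch 2.1.1.2.2.2.1 (add ~D):
                            ○ open, literals {D=false, E=true}.
                          branch 2.1.1.2.2.2.2 (add C):
                            ○ open, literals {C=true, E=true}.
          branch 2.1.2 (add C):
            (A | (E -> (~D -> (D -> C)))): β-rule — branch into A  //  (E -> (~D -> (D -> C))).
              branch 2.1.2.1 (add A):
                ○ open, literals {A=true, C=true}.
              branch 2.1.2.2 (add (E -> (~D -> (D -> C)))):
                (E -> (~D -> (D -> C))): β-rule — branch into ~E  //  (~D -> (D -> C)).
                  branch 2.1.2.2.1 (add ~E):
                    ○ open, literals {C=true, E=false}.
                  branch 2.1.2.2.2 (add (~D -> (D -> C))):
                    (~D -> (D -> C)): β-rule — branch into ~~D  //  (D -> C).
                      branch 2.1.2.2.2.1 (add ~~D):
                        ○ open, literals {C=true, D=true}.
                      branch 2.1.2.2.2.2 (add (D -> C)):
                        (D -> C): β-rule — branch into ~D  //  C.
                          branch 2.1.2.2.2.2.1 (add ~D):
                            ○ open, literals {C=true, D=false}.
                          branch 2.1.2.2.2.2.2 (add C):
                            ○ open, literals {C=true}.
      branch 2.2 (add ~(E | C), ~(A | (E -> (~D -> (D -> C))))):
        ~(E | C): α-rule — add ~E, ~C.
        ~(A | (E -> (~D -> (D -> C)))): α-rule — add ~A, ~(E -> (~D -> (D -> C))).
        ~(E -> (~D -> (D -> C))): α-rule — add E, ~(~D -> (D -> C)).
        × closes — contains both E and ~E.
2 branches closed, 11 open.
Each open branch fixes some atoms; the unmentioned ones are free. Counting distinct full assignments: branch {A=false} (B, C, D, E) contributes 16 new; branch {D=false} (A, B, C, E) contributes 8 new; branch {A=true, E=true} (B, C, D) contributes 4 new; branch {D=true, E=true} (A, B, C) contributes 0 new; branch {D=false, E=true} (A, B, C) contributes 0 new; branch {C=true, E=true} (A, B, D) contributes 0 new; branch {A=true, C=true} (B, D, E) contributes 2 new; branch {C=true, E=false} (A, B, D) contributes 0 new; branch {C=true, D=true} (A, B, E) contributes 0 new; branch {C=true, D=false} (A, B, E) contributes 0 new; branch {C=true} (A, B, D, E) contributes 0 new. Total: 30.

30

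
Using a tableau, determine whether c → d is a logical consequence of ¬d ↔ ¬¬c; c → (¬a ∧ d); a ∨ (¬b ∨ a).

Initial set: {(¬d ↔ ¬¬c); (c → (¬a ∧ d)); (a ∨ (¬b ∨ a)); ¬(c → d)}.
¬(c → d): α-rule — add c, ¬d.
(¬d ↔ ¬¬c): β-rule — branch into ¬d, ¬¬c  //  ¬¬d, ¬¬¬c.
  branch 1 (add ¬d, ¬¬c):
    ¬¬c: drop double negation, giving c.
    (c → (¬a ∧ d)): β-rule — branch into ¬c  //  (¬a ∧ d).
      branch 1.1 (add ¬c):
        × closes — contains both c and ¬c.
      branch 1.2 (add (¬a ∧ d)):
        (¬a ∧ d): α-rule — add ¬a, d.
        × closes — contains both d and ¬d.
  branch 2 (add ¬¬d, ¬¬¬c):
    × closes — contains both d and ¬d.
All 3 branches close.
Every branch closed, so the premises entail the conclusion.

Yes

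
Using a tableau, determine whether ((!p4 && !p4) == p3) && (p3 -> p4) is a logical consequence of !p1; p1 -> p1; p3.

No

Initial set: {!p1; (p1 -> p1); p3; !(((!p4 && !p4) == p3) && (p3 -> p4))}.
(p1 -> p1): β-rule — branch into !p1  //  p1.
  branch 1 (add !p1):
    !(((!p4 && !p4) == p3) && (p3 -> p4)): β-rule — branch into !((!p4 && !p4) == p3)  //  !(p3 -> p4).
      branch 1.1 (add !((!p4 && !p4) == p3)):
        !((!p4 && !p4) == p3): β-rule — branch into (!p4 && !p4), !p3  //  !(!p4 && !p4), p3.
          branch 1.1.1 (add (!p4 && !p4), !p3):
            × closes — contains both p3 and !p3.
          branch 1.1.2 (add !(!p4 && !p4), p3):
            !(!p4 && !p4): β-rule — branch into !!p4  //  !!p4.
              branch 1.1.2.1 (add !!p4):
                ○ open, literals {p1=F, p3=T, p4=T}.
              branch 1.1.2.2 (add !!p4):
                ○ open, literals {p1=F, p3=T, p4=T}.
      branch 1.2 (add !(p3 -> p4)):
        !(p3 -> p4): α-rule — add p3, !p4.
        ○ open, literals {p1=F, p3=T, p4=F}.
  branch 2 (add p1):
    × closes — contains both p1 and !p1.
2 branches closed, 3 open.
An open branch gives a countermodel: p1=F, p3=T, p4=T (unmentioned atoms arbitrary); the premises hold there but the conclusion fails.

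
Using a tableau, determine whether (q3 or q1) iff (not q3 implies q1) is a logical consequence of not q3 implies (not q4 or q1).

Yes

Initial set: {(not q3 implies (not q4 or q1)); not ((q3 or q1) iff (not q3 implies q1))}.
(not q3 implies (not q4 or q1)): β-rule — branch into not not q3  //  (not q4 or q1).
  branch 1 (add not not q3):
    not ((q3 or q1) iff (not q3 implies q1)): β-rule — branch into (q3 or q1), not (not q3 implies q1)  //  not (q3 or q1), (not q3 implies q1).
      branch 1.1 (add (q3 or q1), not (not q3 implies q1)):
        not (not q3 implies q1): α-rule — add not q3, not q1.
        × closes — contains both q3 and not q3.
      branch 1.2 (add not (q3 or q1), (not q3 implies q1)):
        not (q3 or q1): α-rule — add not q3, not q1.
        × closes — contains both q3 and not q3.
  branch 2 (add (not q4 or q1)):
    not ((q3 or q1) iff (not q3 implies q1)): β-rule — branch into (q3 or q1), not (not q3 implies q1)  //  not (q3 or q1), (not q3 implies q1).
      branch 2.1 (add (q3 or q1), not (not q3 implies q1)):
        not (not q3 implies q1): α-rule — add not q3, not q1.
        (not q4 or q1): β-rule — branch into not q4  //  q1.
          branch 2.1.1 (add not q4):
            (q3 or q1): β-rule — branch into q3  //  q1.
              branch 2.1.1.1 (add q3):
                × closes — contains both q3 and not q3.
              branch 2.1.1.2 (add q1):
                × closes — contains both q1 and not q1.
          branch 2.1.2 (add q1):
            × closes — contains both q1 and not q1.
      branch 2.2 (add not (q3 or q1), (not q3 implies q1)):
        not (q3 or q1): α-rule — add not q3, not q1.
        (not q4 or q1): β-rule — branch into not q4  //  q1.
          branch 2.2.1 (add not q4):
            (not q3 implies q1): β-rule — branch into not not q3  //  q1.
              branch 2.2.1.1 (add not not q3):
                × closes — contains both q3 and not q3.
              branch 2.2.1.2 (add q1):
                × closes — contains both q1 and not q1.
          branch 2.2.2 (add q1):
            × closes — contains both q1 and not q1.
All 8 branches close.
Every branch closed, so the premises entail the conclusion.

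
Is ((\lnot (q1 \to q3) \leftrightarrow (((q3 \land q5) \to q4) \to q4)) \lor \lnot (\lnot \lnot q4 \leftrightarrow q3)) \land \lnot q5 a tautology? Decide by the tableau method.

Assume the negation and expand:
Initial set: {\lnot (((\lnot (q1 \to q3) \leftrightarrow (((q3 \land q5) \to q4) \to q4)) \lor \lnot (\lnot \lnot q4 \leftrightarrow q3)) \land \lnot q5)}.
\lnot (((\lnot (q1 \to q3) \leftrightarrow (((q3 \land q5) \to q4) \to q4)) \lor \lnot (\lnot \lnot q4 \leftrightarrow q3)) \land \lnot q5): β-rule — branch into \lnot ((\lnot (q1 \to q3) \leftrightarrow (((q3 \land q5) \to q4) \to q4)) \lor \lnot (\lnot \lnot q4 \leftrightarrow q3))  //  \lnot \lnot q5.
  branch 1 (add \lnot ((\lnot (q1 \to q3) \leftrightarrow (((q3 \land q5) \to q4) \to q4)) \lor \lnot (\lnot \lnot q4 \leftrightarrow q3))):
    \lnot ((\lnot (q1 \to q3) \leftrightarrow (((q3 \land q5) \to q4) \to q4)) \lor \lnot (\lnot \lnot q4 \leftrightarrow q3)): α-rule — add \lnot (\lnot (q1 \to q3) \leftrightarrow (((q3 \land q5) \to q4) \to q4)), \lnot \lnot (\lnot \lnot q4 \leftrightarrow q3).
    \lnot (\lnot (q1 \to q3) \leftrightarrow (((q3 \land q5) \to q4) \to q4)): β-rule — branch into \lnot (q1 \to q3), \lnot (((q3 \land q5) \to q4) \to q4)  //  \lnot \lnot (q1 \to q3), (((q3 \land q5) \to q4) \to q4).
      branch 1.1 (add \lnot (q1 \to q3), \lnot (((q3 \land q5) \to q4) \to q4)):
        \lnot (q1 \to q3): α-rule — add q1, \lnot q3.
        \lnot (((q3 \land q5) \to q4) \to q4): α-rule — add ((q3 \land q5) \to q4), \lnot q4.
        \lnot \lnot (\lnot \lnot q4 \leftrightarrow q3): β-rule — branch into \lnot \lnot q4, q3  //  \lnot \lnot \lnot q4, \lnot q3.
          branch 1.1.1 (add \lnot \lnot q4, q3):
            × closes — contains both q3 and \lnot q3.
          branch 1.1.2 (add \lnot \lnot \lnot q4, \lnot q3):
            \lnot \lnot \lnot q4: drop double negation, giving \lnot q4.
            ((q3 \land q5) \to q4): β-rule — branch into \lnot (q3 \land q5)  //  q4.
              branch 1.1.2.1 (add \lnot (q3 \land q5)):
                \lnot (q3 \land q5): β-rule — branch into \lnot q3  //  \lnot q5.
                  branch 1.1.2.1.1 (add \lnot q3):
                    ○ open, literals {q1=T, q3=F, q4=F}.
                  branch 1.1.2.1.2 (add \lnot q5):
                    ○ open, literals {q1=T, q3=F, q4=F, q5=F}.
              branch 1.1.2.2 (add q4):
                × closes — contains both q4 and \lnot q4.
      branch 1.2 (add \lnot \lnot (q1 \to q3), (((q3 \land q5) \to q4) \to q4)):
        \lnot \lnot (\lnot \lnot q4 \leftrightarrow q3): β-rule — branch into \lnot \lnot q4, q3  //  \lnot \lnot \lnot q4, \lnot q3.
          branch 1.2.1 (add \lnot \lnot q4, q3):
            \lnot \lnot q4: drop double negation, giving q4.
            \lnot \lnot (q1 \to q3): β-rule — branch into \lnot q1  //  q3.
              branch 1.2.1.1 (add \lnot q1):
                (((q3 \land q5) \to q4) \to q4): β-rule — branch into \lnot ((q3 \land q5) \to q4)  //  q4.
                  branch 1.2.1.1.1 (add \lnot ((q3 \land q5) \to q4)):
                    \lnot ((q3 \land q5) \to q4): α-rule — add (q3 \land q5), \lnot q4.
                    × closes — contains both q4 and \lnot q4.
                  branch 1.2.1.1.2 (add q4):
                    ○ open, literals {q1=F, q3=T, q4=T}.
              branch 1.2.1.2 (add q3):
                (((q3 \land q5) \to q4) \to q4): β-rule — branch into \lnot ((q3 \land q5) \to q4)  //  q4.
                  branch 1.2.1.2.1 (add \lnot ((q3 \land q5) \to q4)):
                    \lnot ((q3 \land q5) \to q4): α-rule — add (q3 \land q5), \lnot q4.
                    × closes — contains both q4 and \lnot q4.
                  branch 1.2.1.2.2 (add q4):
                    ○ open, literals {q3=T, q4=T}.
          branch 1.2.2 (add \lnot \lnot \lnot q4, \lnot q3):
            \lnot \lnot \lnot q4: drop double negation, giving \lnot q4.
            \lnot \lnot (q1 \to q3): β-rule — branch into \lnot q1  //  q3.
              branch 1.2.2.1 (add \lnot q1):
                (((q3 \land q5) \to q4) \to q4): β-rule — branch into \lnot ((q3 \land q5) \to q4)  //  q4.
                  branch 1.2.2.1.1 (add \lnot ((q3 \land q5) \to q4)):
                    \lnot ((q3 \land q5) \to q4): α-rule — add (q3 \land q5), \lnot q4.
                    (q3 \land q5): α-rule — add q3, q5.
                    × closes — contains both q3 and \lnot q3.
                  branch 1.2.2.1.2 (add q4):
                    × closes — contains both q4 and \lnot q4.
              branch 1.2.2.2 (add q3):
                × closes — contains both q3 and \lnot q3.
  branch 2 (add \lnot \lnot q5):
    ○ open, literals {q5=T}.
7 branches closed, 5 open.
An open branch gives a countermodel: q1=T, q3=F, q4=F (unmentioned atoms arbitrary); under it the original formula is false.

Not valid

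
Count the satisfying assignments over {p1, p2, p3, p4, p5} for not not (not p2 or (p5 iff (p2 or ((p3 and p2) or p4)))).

Initial set: {not not (not p2 or (p5 iff (p2 or ((p3 and p2) or p4))))}.
not not (not p2 or (p5 iff (p2 or ((p3 and p2) or p4)))): drop double negation, giving (not p2 or (p5 iff (p2 or ((p3 and p2) or p4)))).
(not p2 or (p5 iff (p2 or ((p3 and p2) or p4)))): β-rule — branch into not p2  //  (p5 iff (p2 or ((p3 and p2) or p4))).
  branch 1 (add not p2):
    ○ open, literals {p2=F}.
  branch 2 (add (p5 iff (p2 or ((p3 and p2) or p4)))):
    (p5 iff (p2 or ((p3 and p2) or p4))): β-rule — branch into p5, (p2 or ((p3 and p2) or p4))  //  not p5, not (p2 or ((p3 and p2) or p4)).
      branch 2.1 (add p5, (p2 or ((p3 and p2) or p4))):
        (p2 or ((p3 and p2) or p4)): β-rule — branch into p2  //  ((p3 and p2) or p4).
          branch 2.1.1 (add p2):
            ○ open, literals {p2=T, p5=T}.
          branch 2.1.2 (add ((p3 and p2) or p4)):
            ((p3 and p2) or p4): β-rule — branch into (p3 and p2)  //  p4.
              branch 2.1.2.1 (add (p3 and p2)):
                (p3 and p2): α-rule — add p3, p2.
                ○ open, literals {p2=T, p3=T, p5=T}.
              branch 2.1.2.2 (add p4):
                ○ open, literals {p4=T, p5=T}.
      branch 2.2 (add not p5, not (p2 or ((p3 and p2) or p4))):
        not (p2 or ((p3 and p2) or p4)): α-rule — add not p2, not ((p3 and p2) or p4).
        not ((p3 and p2) or p4): α-rule — add not (p3 and p2), not p4.
        not (p3 and p2): β-rule — branch into not p3  //  not p2.
          branch 2.2.1 (add not p3):
            ○ open, literals {p2=F, p3=F, p4=F, p5=F}.
          branch 2.2.2 (add not p2):
            ○ open, literals {p2=F, p4=F, p5=F}.
0 branches closed, 6 open.
Each open branch fixes some atoms; the unmentioned ones are free. Counting distinct full assignments: branch {p2=F} (p1, p3, p4, p5) contributes 16 new; branch {p2=T, p5=T} (p1, p3, p4) contributes 8 new; branch {p2=T, p3=T, p5=T} (p1, p4) contributes 0 new; branch {p4=T, p5=T} (p1, p2, p3) contributes 0 new; branch {p2=F, p3=F, p4=F, p5=F} (p1) contributes 0 new; branch {p2=F, p4=F, p5=F} (p1, p3) contributes 0 new. Total: 24.

24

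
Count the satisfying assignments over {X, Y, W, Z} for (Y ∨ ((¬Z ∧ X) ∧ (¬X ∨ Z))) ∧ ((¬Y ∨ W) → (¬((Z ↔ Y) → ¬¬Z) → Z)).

Initial set: {((Y ∨ ((¬Z ∧ X) ∧ (¬X ∨ Z))) ∧ ((¬Y ∨ W) → (¬((Z ↔ Y) → ¬¬Z) → Z)))}.
((Y ∨ ((¬Z ∧ X) ∧ (¬X ∨ Z))) ∧ ((¬Y ∨ W) → (¬((Z ↔ Y) → ¬¬Z) → Z))): α-rule — add (Y ∨ ((¬Z ∧ X) ∧ (¬X ∨ Z))), ((¬Y ∨ W) → (¬((Z ↔ Y) → ¬¬Z) → Z)).
(Y ∨ ((¬Z ∧ X) ∧ (¬X ∨ Z))): β-rule — branch into Y  //  ((¬Z ∧ X) ∧ (¬X ∨ Z)).
  branch 1 (add Y):
    ((¬Y ∨ W) → (¬((Z ↔ Y) → ¬¬Z) → Z)): β-rule — branch into ¬(¬Y ∨ W)  //  (¬((Z ↔ Y) → ¬¬Z) → Z).
      branch 1.1 (add ¬(¬Y ∨ W)):
        ¬(¬Y ∨ W): α-rule — add ¬¬Y, ¬W.
        ○ open, literals {W=false, Y=true}.
      branch 1.2 (add (¬((Z ↔ Y) → ¬¬Z) → Z)):
        (¬((Z ↔ Y) → ¬¬Z) → Z): β-rule — branch into ¬¬((Z ↔ Y) → ¬¬Z)  //  Z.
          branch 1.2.1 (add ¬¬((Z ↔ Y) → ¬¬Z)):
            ¬¬((Z ↔ Y) → ¬¬Z): β-rule — branch into ¬(Z ↔ Y)  //  ¬¬Z.
              branch 1.2.1.1 (add ¬(Z ↔ Y)):
                ¬(Z ↔ Y): β-rule — branch into Z, ¬Y  //  ¬Z, Y.
                  branch 1.2.1.1.1 (add Z, ¬Y):
                    × closes — contains both Y and ¬Y.
                  branch 1.2.1.1.2 (add ¬Z, Y):
                    ○ open, literals {Y=true, Z=false}.
              branch 1.2.1.2 (add ¬¬Z):
                ¬¬Z: drop double negation, giving Z.
                ○ open, literals {Y=true, Z=true}.
          branch 1.2.2 (add Z):
            ○ open, literals {Y=true, Z=true}.
  branch 2 (add ((¬Z ∧ X) ∧ (¬X ∨ Z))):
    ((¬Z ∧ X) ∧ (¬X ∨ Z)): α-rule — add (¬Z ∧ X), (¬X ∨ Z).
    (¬Z ∧ X): α-rule — add ¬Z, X.
    ((¬Y ∨ W) → (¬((Z ↔ Y) → ¬¬Z) → Z)): β-rule — branch into ¬(¬Y ∨ W)  //  (¬((Z ↔ Y) → ¬¬Z) → Z).
      branch 2.1 (add ¬(¬Y ∨ W)):
        ¬(¬Y ∨ W): α-rule — add ¬¬Y, ¬W.
        (¬X ∨ Z): β-rule — branch into ¬X  //  Z.
          branch 2.1.1 (add ¬X):
            × closes — contains both X and ¬X.
          branch 2.1.2 (add Z):
            × closes — contains both Z and ¬Z.
      branch 2.2 (add (¬((Z ↔ Y) → ¬¬Z) → Z)):
        (¬X ∨ Z): β-rule — branch into ¬X  //  Z.
          branch 2.2.1 (add ¬X):
            × closes — contains both X and ¬X.
          branch 2.2.2 (add Z):
            × closes — contains both Z and ¬Z.
5 branches closed, 4 open.
Each open branch fixes some atoms; the unmentioned ones are free. Counting distinct full assignments: branch {W=false, Y=true} (X, Z) contributes 4 new; branch {Y=true, Z=false} (X, W) contributes 2 new; branch {Y=true, Z=true} (X, W) contributes 2 new; branch {Y=true, Z=true} (X, W) contributes 0 new. Total: 8.

8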